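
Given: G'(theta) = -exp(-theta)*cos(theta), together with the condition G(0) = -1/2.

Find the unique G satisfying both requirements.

Recover the given G'(theta) by differentiating a candidate G(theta); any mismatch rules it out.
A general antiderivative is -exp(-theta)*sin(theta)/2 + exp(-theta)*cos(theta)/2 + C.
The condition gives C = -1/2 - (1/2) = -1.
So G(theta) = -1 - exp(-theta)*sin(theta)/2 + exp(-theta)*cos(theta)/2.
Check: d/dtheta[-1 - exp(-theta)*sin(theta)/2 + exp(-theta)*cos(theta)/2] = -exp(-theta)*cos(theta) = G'(theta).

G(theta) = -1 - exp(-theta)*sin(theta)/2 + exp(-theta)*cos(theta)/2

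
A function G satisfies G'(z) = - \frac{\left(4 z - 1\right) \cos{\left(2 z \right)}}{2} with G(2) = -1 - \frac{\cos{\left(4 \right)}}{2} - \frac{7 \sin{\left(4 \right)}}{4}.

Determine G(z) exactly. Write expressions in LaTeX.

Whatever form G(z) takes, its d/dz must return the stated G'(z).
A general antiderivative is - z \sin{\left(2 z \right)} + \frac{\sin{\left(2 z \right)}}{4} - \frac{\cos{\left(2 z \right)}}{2} + C.
The condition gives C = -1 - \frac{\cos{\left(4 \right)}}{2} - \frac{7 \sin{\left(4 \right)}}{4} - (- \frac{\cos{\left(4 \right)}}{2} - \frac{7 \sin{\left(4 \right)}}{4}) = -1.
So G(z) = - z \sin{\left(2 z \right)} + \frac{\sin{\left(2 z \right)}}{4} - \frac{\cos{\left(2 z \right)}}{2} - 1.
Check: d/dz[- z \sin{\left(2 z \right)} + \frac{\sin{\left(2 z \right)}}{4} - \frac{\cos{\left(2 z \right)}}{2} - 1] = - 2 z \cos{\left(2 z \right)} + \frac{\cos{\left(2 z \right)}}{2}, which equals G'(z).

G(z) = - z \sin{\left(2 z \right)} + \frac{\sin{\left(2 z \right)}}{4} - \frac{\cos{\left(2 z \right)}}{2} - 1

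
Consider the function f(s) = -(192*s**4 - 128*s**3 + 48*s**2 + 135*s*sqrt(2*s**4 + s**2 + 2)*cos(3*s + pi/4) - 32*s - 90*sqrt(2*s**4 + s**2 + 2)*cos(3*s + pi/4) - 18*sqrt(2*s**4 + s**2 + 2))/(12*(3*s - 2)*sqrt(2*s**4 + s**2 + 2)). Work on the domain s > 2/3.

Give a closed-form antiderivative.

An antiderivative is F(s) = (-16*sqrt(2*s**4 + s**2 + 2) + 6*log(3*s - 2) - 15*sin(3*s + pi/4))/12.

Recover f(s) by differentiating a candidate F(s); any mismatch rules it out.
Check: d/ds[(-16*sqrt(2*s**4 + s**2 + 2) + 6*log(3*s - 2) - 15*sin(3*s + pi/4))/12] = (-192*s**4 + 128*s**3 - 48*s**2 - 135*s*sqrt(2*s**4 + s**2 + 2)*cos(3*s + pi/4) + 32*s + 90*sqrt(2*s**4 + s**2 + 2)*cos(3*s + pi/4) + 18*sqrt(2*s**4 + s**2 + 2))/(36*s*sqrt(2*s**4 + s**2 + 2) - 24*sqrt(2*s**4 + s**2 + 2)), which equals f(s).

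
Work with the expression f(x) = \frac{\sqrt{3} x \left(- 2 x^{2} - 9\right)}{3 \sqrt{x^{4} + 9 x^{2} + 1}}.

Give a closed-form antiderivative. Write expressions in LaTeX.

An antiderivative is F(x) = - \frac{\sqrt{3} \sqrt{x^{4} + 9 x^{2} + 1}}{3}.

The substitution u = \frac{x^{4}}{3} + 3 x^{2} + \frac{1}{3} works: f is exactly (dF/du)*(du/dx) for that inner function.
Check: d/dx[- \frac{\sqrt{3} \sqrt{x^{4} + 9 x^{2} + 1}}{3}] = \frac{- 2 \sqrt{3} x^{3} - 9 \sqrt{3} x}{3 \sqrt{x^{4} + 9 x^{2} + 1}}, which equals f(x).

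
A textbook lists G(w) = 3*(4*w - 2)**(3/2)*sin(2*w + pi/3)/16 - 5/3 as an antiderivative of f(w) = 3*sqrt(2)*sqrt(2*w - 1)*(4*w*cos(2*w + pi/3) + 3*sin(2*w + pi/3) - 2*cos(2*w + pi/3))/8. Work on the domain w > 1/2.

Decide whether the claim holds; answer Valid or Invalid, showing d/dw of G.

Valid. The derivative of G reproduces f.

d/dw[G] = 3*sqrt(2)*w*sqrt(2*w - 1)*cos(2*w + pi/3)/2 + 9*sqrt(2)*sqrt(2*w - 1)*sin(2*w + pi/3)/8 - 3*sqrt(2)*sqrt(2*w - 1)*cos(2*w + pi/3)/4
This equals f(w) exactly, so the claim holds.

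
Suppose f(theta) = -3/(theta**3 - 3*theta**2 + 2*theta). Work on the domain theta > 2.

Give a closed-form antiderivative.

Factor the denominator (theta*(theta - 2)*(theta - 1)) and decompose: f = 3/(theta - 1) - 3/(2*(theta - 2)) - 3/(2*theta); each piece integrates to a log, atan, or power term.
Check: d/dtheta[3*log(theta - 1) - 3*log(theta**2 - 2*theta)/2] = -3/(theta**3 - 3*theta**2 + 2*theta) = f(theta).

An antiderivative is F(theta) = 3*log(theta - 1) - 3*log(theta**2 - 2*theta)/2.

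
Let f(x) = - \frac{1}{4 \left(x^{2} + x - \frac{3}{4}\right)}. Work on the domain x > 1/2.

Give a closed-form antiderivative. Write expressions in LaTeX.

Factor the denominator (\left(2 x - 1\right) \left(2 x + 3\right)) and decompose: f = \frac{1}{4 \left(2 x + 3\right)} - \frac{1}{4 \left(2 x - 1\right)}; each piece integrates to a log, atan, or power term.
Check: d/dx[\frac{- \log{\left(x - \frac{1}{2} \right)} + \log{\left(x + \frac{3}{2} \right)}}{8}] = - \frac{1}{4 x^{2} + 4 x - 3}, which equals f(x).

An antiderivative is F(x) = \frac{- \log{\left(x - \frac{1}{2} \right)} + \log{\left(x + \frac{3}{2} \right)}}{8}.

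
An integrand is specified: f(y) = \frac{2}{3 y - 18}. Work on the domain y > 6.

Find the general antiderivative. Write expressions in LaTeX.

F(y) = \frac{2 \log{\left(y - 6 \right)}}{3} + C

Since d/dy undoes antidifferentiation here, F'(y) = f(y) is required of F(y).
Check: d/dy[\frac{2 \log{\left(y - 6 \right)}}{3}] = \frac{2}{3 y - 18} = f(y).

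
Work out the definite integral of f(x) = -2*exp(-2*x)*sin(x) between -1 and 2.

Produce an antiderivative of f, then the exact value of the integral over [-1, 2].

A candidate is checked by its d/dx: the result must match f(x).
F(x) = (4*sin(x) + 2*cos(x))*exp(-2*x)/5 is an antiderivative of f.
Check: d/dx[(4*sin(x) + 2*cos(x))*exp(-2*x)/5] = -2*exp(-2*x)*sin(x) = f(x).
F(2) = 2*exp(-4)*cos(2)/5 + 4*exp(-4)*sin(2)/5; F(-1) = -4*exp(2)*sin(1)/5 + 2*exp(2)*cos(1)/5.
Integral = F(2) - F(-1) = -2*exp(2)*cos(1)/5 + 2*exp(-4)*cos(2)/5 + 4*exp(-4)*sin(2)/5 + 4*exp(2)*sin(1)/5.

Antiderivative: F(x) = (4*sin(x) + 2*cos(x))*exp(-2*x)/5; value = -2*exp(2)*cos(1)/5 + 2*exp(-4)*cos(2)/5 + 4*exp(-4)*sin(2)/5 + 4*exp(2)*sin(1)/5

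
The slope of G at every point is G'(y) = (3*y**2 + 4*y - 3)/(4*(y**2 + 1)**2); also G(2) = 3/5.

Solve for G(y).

G'(y) has the shape u'v + uv' for u = 1/(2*y**2 + 2) and v = -3*y/2 - 1 — it is the derivative of the product u*v.
A general antiderivative is (-3*y/2 - 1)/(2*y**2 + 2) + C.
The condition gives C = 3/5 - (-2/5) = 1.
So G(y) = -3*y/(4*y**2 + 4) + 1 - 1/(2*y**2 + 2).
Check: d/dy[-3*y/(4*y**2 + 4) + 1 - 1/(2*y**2 + 2)] = (3*y**2 + 4*y - 3)/(4*y**4 + 8*y**2 + 4), which equals G'(y).

G(y) = -3*y/(4*y**2 + 4) + 1 - 1/(2*y**2 + 2)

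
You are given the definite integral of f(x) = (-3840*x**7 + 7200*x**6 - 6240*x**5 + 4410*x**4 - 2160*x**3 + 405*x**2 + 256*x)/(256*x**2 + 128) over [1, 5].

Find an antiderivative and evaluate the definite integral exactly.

Antiderivative: F(x) = 5*(-x**2 + 3*x/4)**3/2 + log(4*x**2 + 2)/2; value = -767655/32 - log(6)/2 + log(102)/2

Recover f(x) by differentiating a candidate F(x); any mismatch rules it out.
F(x) = 5*(-x**2 + 3*x/4)**3/2 + log(4*x**2 + 2)/2 is an antiderivative of f.
Check: d/dx[5*(-x**2 + 3*x/4)**3/2 + log(4*x**2 + 2)/2] = (-3840*x**7 + 7200*x**6 - 6240*x**5 + 4410*x**4 - 2160*x**3 + 405*x**2 + 256*x)/(256*x**2 + 128) = f(x).
F(5) = -3070625/128 + log(102)/2; F(1) = -5/128 + log(6)/2.
Integral = F(5) - F(1) = -767655/32 - log(6)/2 + log(102)/2.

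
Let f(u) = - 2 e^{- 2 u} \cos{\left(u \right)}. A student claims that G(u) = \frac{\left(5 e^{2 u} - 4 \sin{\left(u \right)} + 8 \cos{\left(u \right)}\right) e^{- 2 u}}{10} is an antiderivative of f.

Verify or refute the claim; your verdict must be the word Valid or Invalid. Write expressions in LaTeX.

Valid. The derivative of G reproduces f.

d/du[G] = - 2 e^{- 2 u} \cos{\left(u \right)}
This equals f(u) exactly, so the claim holds.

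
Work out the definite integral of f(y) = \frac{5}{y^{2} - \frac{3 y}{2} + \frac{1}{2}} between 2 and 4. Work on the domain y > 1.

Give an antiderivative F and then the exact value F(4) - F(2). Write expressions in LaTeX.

Antiderivative: F(y) = 10 \left(\log{\left(y - 1 \right)} - \log{\left(y - \frac{1}{2} \right)}\right); value = - 10 \log{\left(\frac{7}{2} \right)} + 10 \log{\left(\frac{3}{2} \right)} + 10 \log{\left(3 \right)}

The denominator factors as \left(y - 1\right) \left(2 y - 1\right); partial fractions split f into directly integrable pieces: - \frac{20}{2 y - 1} + \frac{10}{y - 1}.
F(y) = 10 \left(\log{\left(y - 1 \right)} - \log{\left(y - \frac{1}{2} \right)}\right) is an antiderivative of f.
Check: d/dy[10 \left(\log{\left(y - 1 \right)} - \log{\left(y - \frac{1}{2} \right)}\right)] = \frac{10}{2 y^{2} - 3 y + 1}, which equals f(y).
F(4) = - 10 \log{\left(\frac{7}{2} \right)} + 10 \log{\left(3 \right)}; F(2) = - 10 \log{\left(\frac{3}{2} \right)}.
Integral = F(4) - F(2) = - 10 \log{\left(\frac{7}{2} \right)} + 10 \log{\left(\frac{3}{2} \right)} + 10 \log{\left(3 \right)}.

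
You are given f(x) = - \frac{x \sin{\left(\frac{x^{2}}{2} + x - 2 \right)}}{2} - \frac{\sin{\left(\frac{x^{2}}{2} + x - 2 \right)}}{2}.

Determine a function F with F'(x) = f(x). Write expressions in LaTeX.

An antiderivative is F(x) = \frac{\cos{\left(\frac{x^{2}}{2} + x - 2 \right)}}{2}.

f matches the chain-rule pattern g'(h)*h' with inner function h(x) = \frac{x^{2}}{2} + x - 2; substituting u = h(x) collapses the integral.
Check: d/dx[\frac{\cos{\left(\frac{x^{2}}{2} + x - 2 \right)}}{2}] = - \frac{x \sin{\left(\frac{x^{2}}{2} + x - 2 \right)}}{2} - \frac{\sin{\left(\frac{x^{2}}{2} + x - 2 \right)}}{2} = f(x).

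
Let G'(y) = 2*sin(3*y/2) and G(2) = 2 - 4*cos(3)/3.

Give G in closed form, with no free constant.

G(y) = -2*(2*cos(3*y/2) - 3)/3

The proposed G(y) is checked by its d/dy: the result must match the given G'(y).
A general antiderivative is -4*cos(3*y/2)/3 + C.
The condition gives C = 2 - 4*cos(3)/3 - (-4*cos(3)/3) = 2.
So G(y) = -2*(2*cos(3*y/2) - 3)/3.
Check: d/dy[-2*(2*cos(3*y/2) - 3)/3] = 2*sin(3*y/2) = G'(y).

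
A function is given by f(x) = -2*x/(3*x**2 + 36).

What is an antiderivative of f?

The substitution u = x**2/2 + 6 works: f is exactly (dF/du)*(du/dx) for that inner function.
Check: d/dx[-log(x**2/2 + 6)/3] = -2*x/(3*x**2 + 36) = f(x).

An antiderivative is F(x) = -log(x**2/2 + 6)/3.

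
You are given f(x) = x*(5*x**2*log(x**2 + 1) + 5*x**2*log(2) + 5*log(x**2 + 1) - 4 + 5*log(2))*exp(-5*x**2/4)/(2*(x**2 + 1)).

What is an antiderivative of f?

An antiderivative is F(x) = -exp(-5*x**2/4)*log(2*x**2 + 2).

Recognize the product-rule pattern: f = u'v + uv' with u = -exp(-5*x**2/4), v = log(2*x**2 + 2), so integration by parts undoes it.
Check: d/dx[-exp(-5*x**2/4)*log(2*x**2 + 2)] = (5*x**3*log(x**2 + 1) + 5*x**3*log(2) + 5*x*log(x**2 + 1) - 4*x + 5*x*log(2))/(2*x**2*exp(5*x**2/4) + 2*exp(5*x**2/4)), which equals f(x).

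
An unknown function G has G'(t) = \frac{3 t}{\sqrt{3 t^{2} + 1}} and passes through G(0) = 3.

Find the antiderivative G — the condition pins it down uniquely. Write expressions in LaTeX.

The substitution u = 3 t^{2} + 1 works: G'(t) is exactly (dG/du)*(du/dt) for that inner function.
A general antiderivative is \sqrt{3 t^{2} + 1} + C.
The condition gives C = 3 - (1) = 2.
So G(t) = \sqrt{3 t^{2} + 1} + 2.
Check: d/dt[\sqrt{3 t^{2} + 1} + 2] = \frac{3 t}{\sqrt{3 t^{2} + 1}} = G'(t).

G(t) = \sqrt{3 t^{2} + 1} + 2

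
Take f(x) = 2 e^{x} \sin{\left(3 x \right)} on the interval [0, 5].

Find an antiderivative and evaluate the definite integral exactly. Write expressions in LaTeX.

Check any antiderivative F(x) by computing F'(x) and comparing it with f(x).
F(x) = \frac{e^{x} \sin{\left(3 x \right)}}{5} - \frac{3 e^{x} \cos{\left(3 x \right)}}{5} is an antiderivative of f.
Check: d/dx[\frac{e^{x} \sin{\left(3 x \right)}}{5} - \frac{3 e^{x} \cos{\left(3 x \right)}}{5}] = 2 e^{x} \sin{\left(3 x \right)} = f(x).
F(5) = \frac{e^{5} \sin{\left(15 \right)}}{5} - \frac{3 e^{5} \cos{\left(15 \right)}}{5}; F(0) = - \frac{3}{5}.
Integral = F(5) - F(0) = \frac{3}{5} + \frac{e^{5} \sin{\left(15 \right)}}{5} - \frac{3 e^{5} \cos{\left(15 \right)}}{5}.

Antiderivative: F(x) = \frac{e^{x} \sin{\left(3 x \right)}}{5} - \frac{3 e^{x} \cos{\left(3 x \right)}}{5}; value = \frac{3}{5} + \frac{e^{5} \sin{\left(15 \right)}}{5} - \frac{3 e^{5} \cos{\left(15 \right)}}{5}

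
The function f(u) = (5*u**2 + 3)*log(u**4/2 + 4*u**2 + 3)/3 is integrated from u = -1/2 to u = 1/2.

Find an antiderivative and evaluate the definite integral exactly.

For F(u) to be correct the identity F'(u) - f(u) = 0 must hold.
F(u) = 5*u**3*log(u**4/2 + 4*u**2 + 3)/9 - 20*u**3/27 + u*log(u**4/2 + 4*u**2 + 3) + 44*u/9 + 2*sqrt(2584/81 - 811*sqrt(10)/81)*atan(129*u/(11*sqrt(2584 - 811*sqrt(10)) + 5*sqrt(10)*sqrt(2584 - 811*sqrt(10)))) - 2*sqrt(811*sqrt(10)/81 + 2584/81)*atan(129*u/(-11*sqrt(811*sqrt(10) + 2584) + 5*sqrt(10)*sqrt(811*sqrt(10) + 2584))) is an antiderivative of f.
Check: d/du[5*u**3*log(u**4/2 + 4*u**2 + 3)/9 - 20*u**3/27 + u*log(u**4/2 + 4*u**2 + 3) + 44*u/9 + 2*sqrt(2584/81 - 811*sqrt(10)/81)*atan(129*u/(11*sqrt(2584 - 811*sqrt(10)) + 5*sqrt(10)*sqrt(2584 - 811*sqrt(10)))) - 2*sqrt(811*sqrt(10)/81 + 2584/81)*atan(129*u/(-11*sqrt(811*sqrt(10) + 2584) + 5*sqrt(10)*sqrt(811*sqrt(10) + 2584)))] = 5*u**2*log(u**4/2 + 4*u**2 + 3)/3 + log(u**4/2 + 4*u**2 + 3), which equals f(u).
F(1/2) = -2*sqrt(811*sqrt(10) + 2584)*atan(129/(-22*sqrt(811*sqrt(10) + 2584) + 10*sqrt(10)*sqrt(811*sqrt(10) + 2584)))/9 + 2*sqrt(2584 - 811*sqrt(10))*atan(129/(22*sqrt(2584 - 811*sqrt(10)) + 10*sqrt(10)*sqrt(2584 - 811*sqrt(10))))/9 + 41*log(129/32)/72 + 127/54; F(-1/2) = -127/54 - 41*log(129/32)/72 - 2*sqrt(2584 - 811*sqrt(10))*atan(129/(22*sqrt(2584 - 811*sqrt(10)) + 10*sqrt(10)*sqrt(2584 - 811*sqrt(10))))/9 + 2*sqrt(811*sqrt(10) + 2584)*atan(129/(-22*sqrt(811*sqrt(10) + 2584) + 10*sqrt(10)*sqrt(811*sqrt(10) + 2584)))/9.
Integral = F(1/2) - F(-1/2) = -4*sqrt(811*sqrt(10) + 2584)*atan(129/(-22*sqrt(811*sqrt(10) + 2584) + 10*sqrt(10)*sqrt(811*sqrt(10) + 2584)))/9 + 4*sqrt(2584 - 811*sqrt(10))*atan(129/(22*sqrt(2584 - 811*sqrt(10)) + 10*sqrt(10)*sqrt(2584 - 811*sqrt(10))))/9 + 41*log(129/32)/36 + 127/27.

Antiderivative: F(u) = 5*u**3*log(u**4/2 + 4*u**2 + 3)/9 - 20*u**3/27 + u*log(u**4/2 + 4*u**2 + 3) + 44*u/9 + 2*sqrt(2584/81 - 811*sqrt(10)/81)*atan(129*u/(11*sqrt(2584 - 811*sqrt(10)) + 5*sqrt(10)*sqrt(2584 - 811*sqrt(10)))) - 2*sqrt(811*sqrt(10)/81 + 2584/81)*atan(129*u/(-11*sqrt(811*sqrt(10) + 2584) + 5*sqrt(10)*sqrt(811*sqrt(10) + 2584))); value = -4*sqrt(811*sqrt(10) + 2584)*atan(129/(-22*sqrt(811*sqrt(10) + 2584) + 10*sqrt(10)*sqrt(811*sqrt(10) + 2584)))/9 + 4*sqrt(2584 - 811*sqrt(10))*atan(129/(22*sqrt(2584 - 811*sqrt(10)) + 10*sqrt(10)*sqrt(2584 - 811*sqrt(10))))/9 + 41*log(129/32)/36 + 127/27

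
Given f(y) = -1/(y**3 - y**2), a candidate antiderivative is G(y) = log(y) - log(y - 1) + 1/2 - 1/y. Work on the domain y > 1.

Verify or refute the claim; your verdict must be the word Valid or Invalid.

Valid - differentiating G returns exactly f.

d/dy[G] = -1/(y**3 - y**2)
This equals f(y) exactly, so the claim holds.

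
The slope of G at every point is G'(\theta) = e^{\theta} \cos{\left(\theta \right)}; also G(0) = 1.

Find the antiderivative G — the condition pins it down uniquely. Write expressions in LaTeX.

G(\theta) = \frac{e^{\theta} \sin{\left(\theta \right)}}{2} + \frac{e^{\theta} \cos{\left(\theta \right)}}{2} + \frac{1}{2}

Check a candidate G(\theta) by differentiating: d/d\theta[G] must match the given G'(\theta).
A general antiderivative is \frac{e^{\theta} \sin{\left(\theta \right)}}{2} + \frac{e^{\theta} \cos{\left(\theta \right)}}{2} + C.
The condition gives C = 1 - (\frac{1}{2}) = \frac{1}{2}.
So G(\theta) = \frac{e^{\theta} \sin{\left(\theta \right)}}{2} + \frac{e^{\theta} \cos{\left(\theta \right)}}{2} + \frac{1}{2}.
Check: d/d\theta[\frac{e^{\theta} \sin{\left(\theta \right)}}{2} + \frac{e^{\theta} \cos{\left(\theta \right)}}{2} + \frac{1}{2}] = e^{\theta} \cos{\left(\theta \right)} = G'(\theta).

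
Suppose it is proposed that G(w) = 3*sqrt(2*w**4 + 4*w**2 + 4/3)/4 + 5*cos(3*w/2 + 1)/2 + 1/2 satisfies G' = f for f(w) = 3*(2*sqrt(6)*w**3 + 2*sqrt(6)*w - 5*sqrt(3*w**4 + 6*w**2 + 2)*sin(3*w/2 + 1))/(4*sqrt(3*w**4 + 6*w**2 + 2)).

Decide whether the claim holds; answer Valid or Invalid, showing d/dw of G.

Valid - the claim checks out under differentiation.

d/dw[G] = (6*sqrt(6)*w**3 + 6*sqrt(6)*w - 15*sqrt(3*w**4 + 6*w**2 + 2)*sin(3*w/2 + 1))/(4*sqrt(3*w**4 + 6*w**2 + 2))
This equals f(w) exactly, so the claim holds.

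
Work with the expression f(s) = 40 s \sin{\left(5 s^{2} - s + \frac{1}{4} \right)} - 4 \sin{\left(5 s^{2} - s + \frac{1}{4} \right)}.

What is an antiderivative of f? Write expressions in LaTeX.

An antiderivative is F(s) = - 4 \cos{\left(5 s^{2} - s + \frac{1}{4} \right)}.

f matches the chain-rule pattern g'(h)*h' with inner function h(s) = 5 s^{2} - s + \frac{1}{4}; substituting u = h(s) collapses the integral.
Check: d/ds[- 4 \cos{\left(5 s^{2} - s + \frac{1}{4} \right)}] = 40 s \sin{\left(5 s^{2} - s + \frac{1}{4} \right)} - 4 \sin{\left(5 s^{2} - s + \frac{1}{4} \right)} = f(s).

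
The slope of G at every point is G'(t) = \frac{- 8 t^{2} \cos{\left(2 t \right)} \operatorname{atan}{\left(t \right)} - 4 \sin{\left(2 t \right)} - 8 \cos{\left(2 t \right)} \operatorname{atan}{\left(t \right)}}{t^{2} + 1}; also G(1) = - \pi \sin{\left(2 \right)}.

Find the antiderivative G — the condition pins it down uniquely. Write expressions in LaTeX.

G(t) = - 4 \sin{\left(2 t \right)} \operatorname{atan}{\left(t \right)}

G'(t) has the shape u'v + uv' for u = - 4 \operatorname{atan}{\left(t \right)} and v = \sin{\left(2 t \right)} — it is the derivative of the product u*v.
A general antiderivative is - 4 \sin{\left(2 t \right)} \operatorname{atan}{\left(t \right)} + C.
The condition gives C = - \pi \sin{\left(2 \right)} - (- \pi \sin{\left(2 \right)}) = 0.
So G(t) = - 4 \sin{\left(2 t \right)} \operatorname{atan}{\left(t \right)}.
Check: d/dt[- 4 \sin{\left(2 t \right)} \operatorname{atan}{\left(t \right)}] = \frac{- 8 t^{2} \cos{\left(2 t \right)} \operatorname{atan}{\left(t \right)} - 4 \sin{\left(2 t \right)} - 8 \cos{\left(2 t \right)} \operatorname{atan}{\left(t \right)}}{t^{2} + 1} = G'(t).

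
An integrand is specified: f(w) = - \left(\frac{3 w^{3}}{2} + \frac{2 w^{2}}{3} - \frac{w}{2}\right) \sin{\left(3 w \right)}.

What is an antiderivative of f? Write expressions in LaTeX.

Whatever form F(w) takes, F'(w) = f(w) is non-negotiable.
Check: d/dw[\frac{81 w^{3} \cos{\left(3 w \right)} - 81 w^{2} \sin{\left(3 w \right)} + 36 w^{2} \cos{\left(3 w \right)} - 24 w \sin{\left(3 w \right)} - 81 w \cos{\left(3 w \right)} + 27 \sin{\left(3 w \right)} - 8 \cos{\left(3 w \right)}}{162}] = - \frac{3 w^{3} \sin{\left(3 w \right)}}{2} - \frac{2 w^{2} \sin{\left(3 w \right)}}{3} + \frac{w \sin{\left(3 w \right)}}{2}, which equals f(w).

An antiderivative is F(w) = \frac{81 w^{3} \cos{\left(3 w \right)} - 81 w^{2} \sin{\left(3 w \right)} + 36 w^{2} \cos{\left(3 w \right)} - 24 w \sin{\left(3 w \right)} - 81 w \cos{\left(3 w \right)} + 27 \sin{\left(3 w \right)} - 8 \cos{\left(3 w \right)}}{162}.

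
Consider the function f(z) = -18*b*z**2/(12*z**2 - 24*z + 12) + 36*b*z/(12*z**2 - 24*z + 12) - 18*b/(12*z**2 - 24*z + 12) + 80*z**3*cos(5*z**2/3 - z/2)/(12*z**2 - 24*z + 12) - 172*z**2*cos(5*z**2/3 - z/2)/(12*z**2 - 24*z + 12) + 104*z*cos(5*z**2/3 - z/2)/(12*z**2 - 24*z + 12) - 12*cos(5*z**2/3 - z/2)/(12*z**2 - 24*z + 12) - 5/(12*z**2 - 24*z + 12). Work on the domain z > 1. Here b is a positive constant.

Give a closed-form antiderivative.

The integrand splits into summands that can be handled one at a time.
Check: d/dz[(-18*b*z**2 + 18*b*z + 24*z*sin(5*z**2/3 - z/2) - 24*sin(5*z**2/3 - z/2) + 5)/(12*z - 12)] = (-18*b*z**2 + 36*b*z - 18*b + 80*z**3*cos(5*z**2/3 - z/2) - 172*z**2*cos(5*z**2/3 - z/2) + 104*z*cos(5*z**2/3 - z/2) - 12*cos(5*z**2/3 - z/2) - 5)/(12*z**2 - 24*z + 12), which equals f(z).

An antiderivative is F(z) = (-18*b*z**2 + 18*b*z + 24*z*sin(5*z**2/3 - z/2) - 24*sin(5*z**2/3 - z/2) + 5)/(12*z - 12).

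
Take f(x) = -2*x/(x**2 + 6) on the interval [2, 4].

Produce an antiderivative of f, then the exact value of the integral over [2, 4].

Antiderivative: F(x) = -log(x**2 + 6); value = -log(22) + log(10)

f matches the chain-rule pattern g'(h)*h' with inner function h(x) = x**2 + 6; substituting u = h(x) collapses the integral.
F(x) = -log(x**2 + 6) is an antiderivative of f.
Check: d/dx[-log(x**2 + 6)] = -2*x/(x**2 + 6) = f(x).
F(4) = -log(22); F(2) = -log(10).
Integral = F(4) - F(2) = -log(22) + log(10).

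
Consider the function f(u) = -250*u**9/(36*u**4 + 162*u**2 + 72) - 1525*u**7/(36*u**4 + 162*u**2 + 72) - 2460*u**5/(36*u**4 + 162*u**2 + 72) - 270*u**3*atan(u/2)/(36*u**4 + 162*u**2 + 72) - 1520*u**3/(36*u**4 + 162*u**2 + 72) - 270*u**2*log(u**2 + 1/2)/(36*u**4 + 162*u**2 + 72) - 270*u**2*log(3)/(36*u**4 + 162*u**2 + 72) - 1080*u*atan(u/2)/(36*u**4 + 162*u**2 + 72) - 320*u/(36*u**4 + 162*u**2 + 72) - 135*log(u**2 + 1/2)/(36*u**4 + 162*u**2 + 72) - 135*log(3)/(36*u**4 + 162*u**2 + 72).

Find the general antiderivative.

F(u) = -(125*u**6 + 300*u**4 + 240*u**2 + 405*log(3*u**2 + 3/2)*atan(u/2) + 64)/108 + C

Integrate term by term and add the pieces.
Check: d/du[-(125*u**6 + 300*u**4 + 240*u**2 + 405*log(3*u**2 + 3/2)*atan(u/2) + 64)/108] = (-250*u**9 - 1525*u**7 - 2460*u**5 - 270*u**3*atan(u/2) - 1520*u**3 - 270*u**2*log(u**2 + 1/2) - 270*u**2*log(3) - 1080*u*atan(u/2) - 320*u - 135*log(u**2 + 1/2) - 135*log(3))/(36*u**4 + 162*u**2 + 72), which equals f(u).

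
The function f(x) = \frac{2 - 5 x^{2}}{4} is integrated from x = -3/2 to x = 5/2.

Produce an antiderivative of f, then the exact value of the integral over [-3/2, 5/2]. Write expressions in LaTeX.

An antiderivative F(x) passes only if d/dx[F] lands on f(x) exactly.
F(x) = \frac{x \left(6 - 5 x^{2}\right)}{12} is an antiderivative of f.
Check: d/dx[\frac{x \left(6 - 5 x^{2}\right)}{12}] = \frac{1}{2} - \frac{5 x^{2}}{4}, which equals f(x).
F(5/2) = - \frac{505}{96}; F(-3/2) = \frac{21}{32}.
Integral = F(5/2) - F(-3/2) = - \frac{71}{12}.

Antiderivative: F(x) = \frac{x \left(6 - 5 x^{2}\right)}{12}; value = - \frac{71}{12}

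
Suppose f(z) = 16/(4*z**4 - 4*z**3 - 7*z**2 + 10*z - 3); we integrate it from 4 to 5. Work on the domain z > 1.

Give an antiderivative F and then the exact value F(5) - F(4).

Factor the denominator ((z - 1)**2*(2*z - 1)*(2*z + 3)) and decompose: f = -16/(25*(2*z + 3)) + 16/(2*z - 1) - 192/(25*(z - 1)) + 16/(5*(z - 1)**2); each piece integrates to a log, atan, or power term.
F(z) = -192*log(z - 1)/25 + 8*log(z - 1/2) - 8*log(z + 3/2)/25 - 16/(5*z - 5) is an antiderivative of f.
Check: d/dz[-192*log(z - 1)/25 + 8*log(z - 1/2) - 8*log(z + 3/2)/25 - 16/(5*z - 5)] = 16/(4*z**4 - 4*z**3 - 7*z**2 + 10*z - 3) = f(z).
F(5) = -192*log(4)/25 - 4/5 - 8*log(13/2)/25 + 8*log(9/2); F(4) = -192*log(3)/25 - 16/15 - 8*log(11/2)/25 + 8*log(7/2).
Integral = F(5) - F(4) = -192*log(4)/25 - 8*log(7/2) - 8*log(13/2)/25 + 4/15 + 8*log(11/2)/25 + 192*log(3)/25 + 8*log(9/2).

Antiderivative: F(z) = -192*log(z - 1)/25 + 8*log(z - 1/2) - 8*log(z + 3/2)/25 - 16/(5*z - 5); value = -192*log(4)/25 - 8*log(7/2) - 8*log(13/2)/25 + 4/15 + 8*log(11/2)/25 + 192*log(3)/25 + 8*log(9/2)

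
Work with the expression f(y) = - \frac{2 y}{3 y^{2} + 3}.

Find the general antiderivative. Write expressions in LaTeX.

F(y) = - \frac{\log{\left(2 y^{2} + 2 \right)}}{3} + C

The substitution u = 2 y^{2} + 2 works: f is exactly (dF/du)*(du/dy) for that inner function.
Check: d/dy[- \frac{\log{\left(2 y^{2} + 2 \right)}}{3}] = - \frac{2 y}{3 y^{2} + 3} = f(y).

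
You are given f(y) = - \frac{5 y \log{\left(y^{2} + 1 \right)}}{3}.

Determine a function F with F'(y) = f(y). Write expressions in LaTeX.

Differentiate the proposed F(y) back; it has to land on f(y) exactly.
Check: d/dy[- \frac{5 \left(y^{2} \log{\left(y^{2} + 1 \right)} - y^{2} + \log{\left(y^{2} + 1 \right)}\right)}{6}] = - \frac{5 y \log{\left(y^{2} + 1 \right)}}{3} = f(y).

An antiderivative is F(y) = - \frac{5 \left(y^{2} \log{\left(y^{2} + 1 \right)} - y^{2} + \log{\left(y^{2} + 1 \right)}\right)}{6}.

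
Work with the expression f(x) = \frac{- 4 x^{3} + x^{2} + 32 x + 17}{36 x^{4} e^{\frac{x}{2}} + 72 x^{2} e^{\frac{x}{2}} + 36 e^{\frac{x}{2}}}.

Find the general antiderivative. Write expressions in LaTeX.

Differentiate the proposed F(x) back; it has to land on f(x) exactly.
Check: d/dx[\frac{\left(\frac{2 x}{3} - \frac{3}{2}\right) e^{- \frac{x}{2}}}{3 x^{2} + 3}] = \frac{- 4 x^{3} + x^{2} + 32 x + 17}{36 x^{4} e^{\frac{x}{2}} + 72 x^{2} e^{\frac{x}{2}} + 36 e^{\frac{x}{2}}} = f(x).

F(x) = \frac{\left(\frac{2 x}{3} - \frac{3}{2}\right) e^{- \frac{x}{2}}}{3 x^{2} + 3} + C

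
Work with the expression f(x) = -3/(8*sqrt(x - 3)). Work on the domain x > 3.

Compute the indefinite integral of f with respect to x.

F(x) = -3*sqrt(x - 3)/4 + C

Any candidate F(x) must reproduce f(x) exactly when differentiated.
Check: d/dx[-3*sqrt(x - 3)/4] = -3/(8*sqrt(x - 3)) = f(x).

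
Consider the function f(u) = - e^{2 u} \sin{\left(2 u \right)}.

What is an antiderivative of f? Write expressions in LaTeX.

Recover f(u) by differentiating a candidate F(u); any mismatch rules it out.
Check: d/du[\frac{\left(- \sin{\left(2 u \right)} + \cos{\left(2 u \right)}\right) e^{2 u}}{4}] = - e^{2 u} \sin{\left(2 u \right)} = f(u).

An antiderivative is F(u) = \frac{\left(- \sin{\left(2 u \right)} + \cos{\left(2 u \right)}\right) e^{2 u}}{4}.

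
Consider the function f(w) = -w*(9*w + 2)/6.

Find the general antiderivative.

F(w) = w**2*(-3*w - 1)/6 + C

For F(w) to be correct the identity F'(w) - f(w) = 0 must hold.
Check: d/dw[w**2*(-3*w - 1)/6] = -3*w**2/2 - w/3, which equals f(w).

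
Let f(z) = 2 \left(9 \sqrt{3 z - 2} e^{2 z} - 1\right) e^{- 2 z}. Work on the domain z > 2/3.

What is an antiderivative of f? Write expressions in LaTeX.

A first test for any F(z): its z-derivative must equal f(z) identically.
Check: d/dz[\left(12 z \sqrt{3 z - 2} e^{2 z} - 8 \sqrt{3 z - 2} e^{2 z} + 1\right) e^{- 2 z}] = \frac{\left(54 z e^{2 z} - 2 \sqrt{3 z - 2} - 36 e^{2 z}\right) e^{- 2 z}}{\sqrt{3 z - 2}}, which equals f(z).

An antiderivative is F(z) = \left(12 z \sqrt{3 z - 2} e^{2 z} - 8 \sqrt{3 z - 2} e^{2 z} + 1\right) e^{- 2 z}.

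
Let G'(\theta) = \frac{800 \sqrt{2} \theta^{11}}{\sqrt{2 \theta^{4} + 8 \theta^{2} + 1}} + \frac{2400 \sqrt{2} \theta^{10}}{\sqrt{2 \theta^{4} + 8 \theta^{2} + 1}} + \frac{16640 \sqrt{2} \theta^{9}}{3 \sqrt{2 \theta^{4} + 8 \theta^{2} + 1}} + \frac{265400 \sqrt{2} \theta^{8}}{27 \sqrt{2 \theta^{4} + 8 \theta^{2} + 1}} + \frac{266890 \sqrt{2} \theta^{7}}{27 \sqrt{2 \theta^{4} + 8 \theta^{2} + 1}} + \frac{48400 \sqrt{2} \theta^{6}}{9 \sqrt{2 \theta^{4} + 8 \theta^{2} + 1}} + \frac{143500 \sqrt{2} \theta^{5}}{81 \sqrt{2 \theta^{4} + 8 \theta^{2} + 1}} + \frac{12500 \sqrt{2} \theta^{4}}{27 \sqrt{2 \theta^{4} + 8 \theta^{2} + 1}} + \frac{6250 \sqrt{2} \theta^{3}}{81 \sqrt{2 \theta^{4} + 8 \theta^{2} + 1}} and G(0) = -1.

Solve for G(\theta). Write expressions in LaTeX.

G(\theta) = \frac{5 \sqrt{2} \theta^{4} \left(6 \theta + 5\right)^{4} \sqrt{2 \theta^{4} + 8 \theta^{2} + 1} - 162}{162}

Recognize the product-rule pattern: G'(\theta) = u'v + uv' with u = 5 \left(2 \theta^{2} + \frac{5 \theta}{3}\right)^{4}, v = \sqrt{\theta^{4} + 4 \theta^{2} + \frac{1}{2}}, so integration by parts undoes it.
A general antiderivative is 5 \left(2 \theta^{2} + \frac{5 \theta}{3}\right)^{4} \sqrt{\theta^{4} + 4 \theta^{2} + \frac{1}{2}} + C.
The condition gives C = -1 - (0) = -1.
So G(\theta) = \frac{5 \sqrt{2} \theta^{4} \left(6 \theta + 5\right)^{4} \sqrt{2 \theta^{4} + 8 \theta^{2} + 1} - 162}{162}.
Check: d/d\theta[\frac{5 \sqrt{2} \theta^{4} \left(6 \theta + 5\right)^{4} \sqrt{2 \theta^{4} + 8 \theta^{2} + 1} - 162}{162}] = \frac{64800 \sqrt{2} \theta^{11} + 194400 \sqrt{2} \theta^{10} + 449280 \sqrt{2} \theta^{9} + 796200 \sqrt{2} \theta^{8} + 800670 \sqrt{2} \theta^{7} + 435600 \sqrt{2} \theta^{6} + 143500 \sqrt{2} \theta^{5} + 37500 \sqrt{2} \theta^{4} + 6250 \sqrt{2} \theta^{3}}{81 \sqrt{2 \theta^{4} + 8 \theta^{2} + 1}}, which equals G'(\theta).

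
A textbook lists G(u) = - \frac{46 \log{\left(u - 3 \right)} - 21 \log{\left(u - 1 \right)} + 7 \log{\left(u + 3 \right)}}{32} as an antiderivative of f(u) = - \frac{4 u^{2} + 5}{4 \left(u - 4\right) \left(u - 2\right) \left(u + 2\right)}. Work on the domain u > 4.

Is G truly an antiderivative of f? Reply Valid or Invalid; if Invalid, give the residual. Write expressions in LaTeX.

Invalid: d/du[G] - f = \frac{4 u^{4} + 8 u^{3} + 35 u^{2} - 137 u - 99}{4 u^{6} - 20 u^{5} - 36 u^{4} + 260 u^{3} - 64 u^{2} - 720 u + 576}, which is not 0.

d/du[G] = \frac{- 4 u^{2} - 8 u - 9}{4 u^{3} - 4 u^{2} - 36 u + 36}
d/du[G] - f(u) = \frac{4 u^{4} + 8 u^{3} + 35 u^{2} - 137 u - 99}{4 u^{6} - 20 u^{5} - 36 u^{4} + 260 u^{3} - 64 u^{2} - 720 u + 576} != 0.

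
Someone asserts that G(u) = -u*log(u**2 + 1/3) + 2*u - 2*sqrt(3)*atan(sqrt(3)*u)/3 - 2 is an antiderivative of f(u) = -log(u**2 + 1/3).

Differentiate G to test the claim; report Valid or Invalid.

Valid: G'(u) = f(u).

d/du[G] = -log(u**2 + 1/3)
This equals f(u) exactly, so the claim holds.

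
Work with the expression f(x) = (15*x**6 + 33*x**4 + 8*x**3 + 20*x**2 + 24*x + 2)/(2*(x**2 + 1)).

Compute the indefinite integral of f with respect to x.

For F(x) to be correct the identity F'(x) - f(x) = 0 must hold.
Check: d/dx[3*x**5/2 + 3*x**3 + 2*x**2 + x + 4*log(x**2 + 1)] = (15*x**6 + 33*x**4 + 8*x**3 + 20*x**2 + 24*x + 2)/(2*x**2 + 2), which equals f(x).

F(x) = 3*x**5/2 + 3*x**3 + 2*x**2 + x + 4*log(x**2 + 1) + C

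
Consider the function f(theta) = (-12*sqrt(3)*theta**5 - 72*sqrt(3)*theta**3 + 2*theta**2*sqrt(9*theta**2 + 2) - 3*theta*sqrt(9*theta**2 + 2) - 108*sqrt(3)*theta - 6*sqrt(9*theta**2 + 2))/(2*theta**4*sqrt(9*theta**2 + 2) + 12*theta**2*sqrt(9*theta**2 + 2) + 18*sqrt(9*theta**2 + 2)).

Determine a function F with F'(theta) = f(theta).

An antiderivative F(theta) passes only if d/dtheta[F] lands on f(theta) exactly.
Check: d/dtheta[-theta/(theta**2 + 3) - 2*sqrt(3*theta**2 + 2/3) + 3/(4*theta**2 + 12)] = (-12*sqrt(3)*theta**5 - 72*sqrt(3)*theta**3 + 2*theta**2*sqrt(9*theta**2 + 2) - 3*theta*sqrt(9*theta**2 + 2) - 108*sqrt(3)*theta - 6*sqrt(9*theta**2 + 2))/(2*theta**4*sqrt(9*theta**2 + 2) + 12*theta**2*sqrt(9*theta**2 + 2) + 18*sqrt(9*theta**2 + 2)) = f(theta).

An antiderivative is F(theta) = -theta/(theta**2 + 3) - 2*sqrt(3*theta**2 + 2/3) + 3/(4*theta**2 + 12).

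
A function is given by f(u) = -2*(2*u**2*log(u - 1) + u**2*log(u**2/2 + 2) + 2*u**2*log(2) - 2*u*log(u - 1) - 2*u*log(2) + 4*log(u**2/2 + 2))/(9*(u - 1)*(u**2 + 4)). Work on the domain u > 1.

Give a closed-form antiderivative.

An antiderivative is F(u) = -2*log(2*u - 2)*log(u**2/2 + 2)/9.

Recognize the product-rule pattern: f = v'r + vr' with v = -2*log(2*u - 2)/9, r = log(u**2/2 + 2), so integration by parts undoes it.
Check: d/du[-2*log(2*u - 2)*log(u**2/2 + 2)/9] = (-4*u**2*log(u - 1) - 2*u**2*log(u**2/2 + 2) - 4*u**2*log(2) + 4*u*log(u - 1) + 4*u*log(2) - 8*log(u**2/2 + 2))/(9*u**3 - 9*u**2 + 36*u - 36), which equals f(u).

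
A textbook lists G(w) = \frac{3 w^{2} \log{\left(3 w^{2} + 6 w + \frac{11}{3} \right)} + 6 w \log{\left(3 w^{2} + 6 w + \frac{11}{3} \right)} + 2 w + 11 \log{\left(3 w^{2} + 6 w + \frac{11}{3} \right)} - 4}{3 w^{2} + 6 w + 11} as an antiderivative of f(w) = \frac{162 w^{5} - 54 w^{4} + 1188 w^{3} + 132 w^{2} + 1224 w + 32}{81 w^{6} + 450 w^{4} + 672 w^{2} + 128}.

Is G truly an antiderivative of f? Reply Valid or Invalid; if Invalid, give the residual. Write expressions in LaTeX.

Invalid: d/dw[G] - f = \frac{- 13122 w^{10} - 56862 w^{9} - 307638 w^{8} - 967140 w^{7} - 2248722 w^{6} - 3670650 w^{5} - 4426218 w^{4} - 3658428 w^{3} - 2322972 w^{2} - 1022616 w + 300960}{6561 w^{12} + 39366 w^{11} + 171315 w^{10} + 495720 w^{9} + 1175229 w^{8} + 2159622 w^{7} + 3301209 w^{6} + 3993948 w^{5} + 3894534 w^{4} + 2877120 w^{3} + 1481568 w^{2} + 464640 w + 170368}, which is not 0.

d/dw[G] = \frac{162 w^{5} + 756 w^{4} + 2592 w^{3} + 4992 w^{2} + 5646 w + 2684}{81 w^{6} + 486 w^{5} + 1665 w^{4} + 3420 w^{3} + 4587 w^{2} + 3630 w + 1331}
d/dw[G] - f(w) = \frac{- 13122 w^{10} - 56862 w^{9} - 307638 w^{8} - 967140 w^{7} - 2248722 w^{6} - 3670650 w^{5} - 4426218 w^{4} - 3658428 w^{3} - 2322972 w^{2} - 1022616 w + 300960}{6561 w^{12} + 39366 w^{11} + 171315 w^{10} + 495720 w^{9} + 1175229 w^{8} + 2159622 w^{7} + 3301209 w^{6} + 3993948 w^{5} + 3894534 w^{4} + 2877120 w^{3} + 1481568 w^{2} + 464640 w + 170368} != 0.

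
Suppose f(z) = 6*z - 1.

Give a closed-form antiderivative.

An antiderivative is F(z) = z*(3*z - 1).

A first test for any F(z): its z-derivative must equal f(z) identically.
Check: d/dz[z*(3*z - 1)] = 6*z - 1 = f(z).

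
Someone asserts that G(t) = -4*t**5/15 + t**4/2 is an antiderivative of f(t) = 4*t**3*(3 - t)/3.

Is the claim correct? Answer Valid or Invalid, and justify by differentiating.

Invalid: d/dt[G] - f = -2*t**3, which is not 0.

d/dt[G] = -4*t**4/3 + 2*t**3
d/dt[G] - f(t) = -2*t**3 != 0.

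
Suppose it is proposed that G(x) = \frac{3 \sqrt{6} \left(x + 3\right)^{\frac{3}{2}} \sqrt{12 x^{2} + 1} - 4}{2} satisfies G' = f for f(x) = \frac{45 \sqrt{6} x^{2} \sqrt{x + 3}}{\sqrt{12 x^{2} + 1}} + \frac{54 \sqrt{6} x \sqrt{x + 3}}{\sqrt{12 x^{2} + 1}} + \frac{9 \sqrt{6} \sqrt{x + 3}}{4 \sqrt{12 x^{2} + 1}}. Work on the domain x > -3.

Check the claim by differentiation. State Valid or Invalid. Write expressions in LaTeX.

d/dx[G] = \frac{180 \sqrt{6} x^{2} \sqrt{x + 3} + 216 \sqrt{6} x \sqrt{x + 3} + 9 \sqrt{6} \sqrt{x + 3}}{4 \sqrt{12 x^{2} + 1}}
This equals f(x) exactly, so the claim holds.

Valid: G'(x) = f(x).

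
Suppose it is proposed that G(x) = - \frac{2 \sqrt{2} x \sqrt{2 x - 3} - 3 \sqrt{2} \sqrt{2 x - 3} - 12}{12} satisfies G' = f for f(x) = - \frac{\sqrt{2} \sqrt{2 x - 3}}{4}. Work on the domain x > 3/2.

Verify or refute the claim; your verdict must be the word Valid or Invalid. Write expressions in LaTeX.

d/dx[G] = \frac{- 2 \sqrt{2} x + 3 \sqrt{2}}{4 \sqrt{2 x - 3}}
This equals f(x) exactly, so the claim holds.

Valid - the claim checks out under differentiation.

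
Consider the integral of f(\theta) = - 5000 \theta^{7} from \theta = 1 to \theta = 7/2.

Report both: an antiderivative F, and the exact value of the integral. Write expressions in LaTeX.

Check any antiderivative F(\theta) by computing F'(\theta) and comparing it with f(\theta).
F(\theta) = - 625 \theta^{8} is an antiderivative of f.
Check: d/d\theta[- 625 \theta^{8}] = - 5000 \theta^{7} = f(\theta).
F(7/2) = - \frac{3603000625}{256}; F(1) = -625.
Integral = F(7/2) - F(1) = - \frac{3602840625}{256}.

Antiderivative: F(\theta) = - 625 \theta^{8}; value = - \frac{3602840625}{256}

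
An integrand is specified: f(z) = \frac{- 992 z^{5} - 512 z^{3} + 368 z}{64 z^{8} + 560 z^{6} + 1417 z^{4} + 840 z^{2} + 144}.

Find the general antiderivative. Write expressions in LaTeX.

Whatever form F(z) takes, F'(z) = f(z) is non-negotiable.
Check: d/dz[\frac{62 z^{2} + 16}{8 z^{4} + 35 z^{2} + 12}] = \frac{- 992 z^{5} - 512 z^{3} + 368 z}{64 z^{8} + 560 z^{6} + 1417 z^{4} + 840 z^{2} + 144} = f(z).

F(z) = \frac{62 z^{2} + 16}{8 z^{4} + 35 z^{2} + 12} + C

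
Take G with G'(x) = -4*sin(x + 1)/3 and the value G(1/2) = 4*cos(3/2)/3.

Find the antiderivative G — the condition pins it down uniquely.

Check a candidate G(x) by differentiating: d/dx[G] must match the given G'(x).
A general antiderivative is 4*cos(x + 1)/3 + C.
The condition gives C = 4*cos(3/2)/3 - (4*cos(3/2)/3) = 0.
So G(x) = 4*cos(x + 1)/3.
Check: d/dx[4*cos(x + 1)/3] = -4*sin(x + 1)/3 = G'(x).

G(x) = 4*cos(x + 1)/3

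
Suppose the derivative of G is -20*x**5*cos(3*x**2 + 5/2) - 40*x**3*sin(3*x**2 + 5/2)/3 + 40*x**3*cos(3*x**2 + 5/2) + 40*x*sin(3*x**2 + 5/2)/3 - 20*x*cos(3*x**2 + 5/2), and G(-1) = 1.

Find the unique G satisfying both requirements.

G(x) = -10*x**4*sin(3*x**2 + 5/2)/3 + 20*x**2*sin(3*x**2 + 5/2)/3 - 10*sin(3*x**2 + 5/2)/3 + 1

G'(x) has the shape u'v + uv' for u = -10*(x**2 - 1)**2/3 and v = sin(3*x**2 + 5/2) — it is the derivative of the product u*v.
A general antiderivative is -10*(x**2 - 1)**2*sin(3*x**2 + 5/2)/3 + C.
The condition gives C = 1 - (0) = 1.
So G(x) = -10*x**4*sin(3*x**2 + 5/2)/3 + 20*x**2*sin(3*x**2 + 5/2)/3 - 10*sin(3*x**2 + 5/2)/3 + 1.
Check: d/dx[-10*x**4*sin(3*x**2 + 5/2)/3 + 20*x**2*sin(3*x**2 + 5/2)/3 - 10*sin(3*x**2 + 5/2)/3 + 1] = -20*x**5*cos(3*x**2 + 5/2) - 40*x**3*sin(3*x**2 + 5/2)/3 + 40*x**3*cos(3*x**2 + 5/2) + 40*x*sin(3*x**2 + 5/2)/3 - 20*x*cos(3*x**2 + 5/2) = G'(x).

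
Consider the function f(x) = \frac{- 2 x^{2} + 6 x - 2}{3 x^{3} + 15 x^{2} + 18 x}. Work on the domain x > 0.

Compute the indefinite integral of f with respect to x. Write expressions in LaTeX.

The denominator factors as 3 x \left(x + 2\right) \left(x + 3\right); partial fractions split f into directly integrable pieces: - \frac{38}{9 \left(x + 3\right)} + \frac{11}{3 \left(x + 2\right)} - \frac{1}{9 x}.
Check: d/dx[- \frac{\log{\left(x \right)}}{9} + \frac{11 \log{\left(x + 2 \right)}}{3} - \frac{38 \log{\left(x + 3 \right)}}{9}] = \frac{- 2 x^{2} + 6 x - 2}{3 x^{3} + 15 x^{2} + 18 x} = f(x).

F(x) = - \frac{\log{\left(x \right)}}{9} + \frac{11 \log{\left(x + 2 \right)}}{3} - \frac{38 \log{\left(x + 3 \right)}}{9} + C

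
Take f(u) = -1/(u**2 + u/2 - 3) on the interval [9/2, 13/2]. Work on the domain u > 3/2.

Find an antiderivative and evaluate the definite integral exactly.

Antiderivative: F(u) = 2*(-log(u - 3/2) + log(u + 2))/7; value = -2*log(13/2)/7 - 2*log(5)/7 + 2*log(3)/7 + 2*log(17/2)/7

Factor the denominator ((u + 2)*(2*u - 3)) and decompose: f = -4/(7*(2*u - 3)) + 2/(7*(u + 2)); each piece integrates to a log, atan, or power term.
F(u) = 2*(-log(u - 3/2) + log(u + 2))/7 is an antiderivative of f.
Check: d/du[2*(-log(u - 3/2) + log(u + 2))/7] = -2/(2*u**2 + u - 6), which equals f(u).
F(13/2) = -2*log(5)/7 + 2*log(17/2)/7; F(9/2) = -2*log(3)/7 + 2*log(13/2)/7.
Integral = F(13/2) - F(9/2) = -2*log(13/2)/7 - 2*log(5)/7 + 2*log(3)/7 + 2*log(17/2)/7.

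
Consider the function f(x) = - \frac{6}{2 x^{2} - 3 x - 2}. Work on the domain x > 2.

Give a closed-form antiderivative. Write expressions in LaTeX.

An antiderivative is F(x) = - \frac{6 \log{\left(x - 2 \right)}}{5} + \frac{6 \log{\left(x + \frac{1}{2} \right)}}{5}.

Factor the denominator (\left(x - 2\right) \left(2 x + 1\right)) and decompose: f = \frac{12}{5 \left(2 x + 1\right)} - \frac{6}{5 \left(x - 2\right)}; each piece integrates to a log, atan, or power term.
Check: d/dx[- \frac{6 \log{\left(x - 2 \right)}}{5} + \frac{6 \log{\left(x + \frac{1}{2} \right)}}{5}] = - \frac{6}{2 x^{2} - 3 x - 2} = f(x).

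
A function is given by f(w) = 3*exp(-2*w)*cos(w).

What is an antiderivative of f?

Since d/dw undoes antidifferentiation here, F'(w) = f(w) is required of F(w).
Check: d/dw[-3*(-sin(w) + 2*cos(w))*exp(-2*w)/5] = 3*exp(-2*w)*cos(w) = f(w).

An antiderivative is F(w) = -3*(-sin(w) + 2*cos(w))*exp(-2*w)/5.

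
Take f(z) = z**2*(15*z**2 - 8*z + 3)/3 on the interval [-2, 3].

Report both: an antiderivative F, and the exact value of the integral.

A first test for any F(z): its z-derivative must equal f(z) identically.
F(z) = z**5 - 2*z**4/3 + z**3/3 is an antiderivative of f.
Check: d/dz[z**5 - 2*z**4/3 + z**3/3] = 5*z**4 - 8*z**3/3 + z**2, which equals f(z).
F(3) = 198; F(-2) = -136/3.
Integral = F(3) - F(-2) = 730/3.

Antiderivative: F(z) = z**5 - 2*z**4/3 + z**3/3; value = 730/3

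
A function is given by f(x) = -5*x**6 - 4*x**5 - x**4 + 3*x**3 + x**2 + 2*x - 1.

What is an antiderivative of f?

An antiderivative is F(x) = -5*x**7/7 - 2*x**6/3 - x**5/5 + 3*x**4/4 + x**3/3 + x**2 - x.

The integrand splits into summands that can be handled one at a time.
Check: d/dx[-5*x**7/7 - 2*x**6/3 - x**5/5 + 3*x**4/4 + x**3/3 + x**2 - x] = -5*x**6 - 4*x**5 - x**4 + 3*x**3 + x**2 + 2*x - 1 = f(x).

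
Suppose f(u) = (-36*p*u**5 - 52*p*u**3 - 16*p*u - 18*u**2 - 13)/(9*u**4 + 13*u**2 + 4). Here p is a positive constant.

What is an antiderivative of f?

An antiderivative is F(u) = -2*p*u**2 - atan(u) - 3*atan(3*u/2)/2.

Whatever form F(u) takes, F'(u) = f(u) is non-negotiable.
Check: d/du[-2*p*u**2 - atan(u) - 3*atan(3*u/2)/2] = (-36*p*u**5 - 52*p*u**3 - 16*p*u - 18*u**2 - 13)/(9*u**4 + 13*u**2 + 4) = f(u).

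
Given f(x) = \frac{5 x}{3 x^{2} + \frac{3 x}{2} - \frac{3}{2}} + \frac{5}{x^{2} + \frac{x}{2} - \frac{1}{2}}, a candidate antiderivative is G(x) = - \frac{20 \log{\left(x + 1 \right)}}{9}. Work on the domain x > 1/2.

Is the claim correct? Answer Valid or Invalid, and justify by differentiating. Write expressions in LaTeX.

Invalid: d/dx[G] - f = - \frac{70}{18 x - 9}, which is not 0.

d/dx[G] = - \frac{20}{9 x + 9}
d/dx[G] - f(x) = - \frac{70}{18 x - 9} != 0.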